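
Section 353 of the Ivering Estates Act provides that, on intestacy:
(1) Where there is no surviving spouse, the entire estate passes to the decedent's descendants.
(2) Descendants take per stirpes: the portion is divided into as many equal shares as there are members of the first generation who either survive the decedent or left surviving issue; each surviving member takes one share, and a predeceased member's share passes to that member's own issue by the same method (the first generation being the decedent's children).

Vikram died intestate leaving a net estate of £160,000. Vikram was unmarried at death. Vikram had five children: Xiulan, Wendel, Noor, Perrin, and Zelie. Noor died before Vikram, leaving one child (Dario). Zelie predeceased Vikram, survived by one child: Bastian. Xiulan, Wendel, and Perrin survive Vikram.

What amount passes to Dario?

Dario receives £32,000.

The entire £160,000 passes to the descendants.
That amount (£160,000) is divided into 5 shares of £32,000: Xiulan, Wendel, and Perrin each take £32,000; Noor's £32,000 share passes to Noor's issue; Zelie's £32,000 share passes to Zelie's issue.
Noor's share (£32,000) passes entirely to Dario.
Zelie's share (£32,000) passes entirely to Bastian.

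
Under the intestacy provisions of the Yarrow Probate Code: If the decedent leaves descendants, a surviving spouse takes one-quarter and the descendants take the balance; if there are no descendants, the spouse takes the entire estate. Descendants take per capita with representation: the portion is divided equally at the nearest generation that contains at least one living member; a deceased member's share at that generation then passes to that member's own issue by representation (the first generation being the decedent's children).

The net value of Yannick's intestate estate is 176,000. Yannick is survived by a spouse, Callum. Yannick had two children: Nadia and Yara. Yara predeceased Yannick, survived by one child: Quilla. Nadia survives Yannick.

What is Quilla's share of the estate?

Quilla receives 66,000.

Callum takes one-quarter of 176,000 = 44,000. The remaining 132,000 passes to the descendants.
The descendants' portion (132,000) is divided into 2 shares of 66,000: Nadia takes 66,000; Yara's 66,000 share passes to Yara's issue.
Yara's share (66,000) passes entirely to Quilla.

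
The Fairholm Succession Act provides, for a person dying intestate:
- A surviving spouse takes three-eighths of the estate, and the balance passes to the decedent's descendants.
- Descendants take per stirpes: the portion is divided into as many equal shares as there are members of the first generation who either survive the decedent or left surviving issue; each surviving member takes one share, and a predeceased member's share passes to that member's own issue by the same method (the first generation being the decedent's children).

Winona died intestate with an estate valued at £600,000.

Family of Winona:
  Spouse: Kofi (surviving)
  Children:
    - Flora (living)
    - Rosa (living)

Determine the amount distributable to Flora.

Kofi takes three-eighths of £600,000 = £225,000. The remaining £375,000 passes to the descendants.
The descendants' portion (£375,000) is divided into 2 shares of £187,500: Flora and Rosa each take £187,500.

Flora receives £187,500.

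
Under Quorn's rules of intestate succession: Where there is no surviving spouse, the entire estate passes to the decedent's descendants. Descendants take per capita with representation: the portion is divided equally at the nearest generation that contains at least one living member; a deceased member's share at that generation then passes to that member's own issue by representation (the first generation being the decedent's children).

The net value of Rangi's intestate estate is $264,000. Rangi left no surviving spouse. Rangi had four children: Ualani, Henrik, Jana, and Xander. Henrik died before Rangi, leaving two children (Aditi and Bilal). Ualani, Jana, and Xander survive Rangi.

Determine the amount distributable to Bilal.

The entire $264,000 passes to the descendants.
That amount ($264,000) is divided into 4 shares of $66,000: Ualani, Jana, and Xander each take $66,000; Henrik's $66,000 share passes to Henrik's issue.
Henrik's share ($66,000) is divided into 2 shares of $33,000: Aditi and Bilal each take $33,000.

Bilal receives $33,000.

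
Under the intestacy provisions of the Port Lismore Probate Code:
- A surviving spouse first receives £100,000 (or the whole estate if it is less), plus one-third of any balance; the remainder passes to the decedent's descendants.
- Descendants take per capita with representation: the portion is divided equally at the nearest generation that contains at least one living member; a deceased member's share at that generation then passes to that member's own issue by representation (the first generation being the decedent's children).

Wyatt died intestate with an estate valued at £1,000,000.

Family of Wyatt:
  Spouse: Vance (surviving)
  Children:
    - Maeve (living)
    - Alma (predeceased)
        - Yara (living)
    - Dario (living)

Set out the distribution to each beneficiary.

Vance first takes £100,000, leaving a balance of £900,000. Vance then takes one-third of the balance (£300,000), for a total of £400,000. The remaining £600,000 passes to the descendants.
The descendants' portion (£600,000) is divided into 3 shares of £200,000: Maeve and Dario each take £200,000; Alma's £200,000 share passes to Alma's issue.
Alma's share (£200,000) passes entirely to Yara.

Vance: £400,000; Maeve: £200,000; Yara: £200,000; Dario: £200,000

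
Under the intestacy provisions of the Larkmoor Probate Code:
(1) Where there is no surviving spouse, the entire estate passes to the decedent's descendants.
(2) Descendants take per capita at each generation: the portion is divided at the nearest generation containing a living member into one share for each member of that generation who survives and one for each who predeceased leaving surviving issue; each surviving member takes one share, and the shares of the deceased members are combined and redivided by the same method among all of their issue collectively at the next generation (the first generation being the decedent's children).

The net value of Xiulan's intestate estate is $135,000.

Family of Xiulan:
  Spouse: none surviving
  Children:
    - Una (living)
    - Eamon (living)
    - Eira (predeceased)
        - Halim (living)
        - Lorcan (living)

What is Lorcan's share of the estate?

The entire $135,000 passes to the descendants.
That amount ($135,000) is divided at the children's generation into 3 shares of $45,000. Una and Eamon each take $45,000. The remaining share for the deceased Eira ($45,000) is carried to the next generation.
That pool ($45,000) is divided at the grandchildren's generation equally among Halim and Lorcan: $22,500 each.

Lorcan receives $22,500.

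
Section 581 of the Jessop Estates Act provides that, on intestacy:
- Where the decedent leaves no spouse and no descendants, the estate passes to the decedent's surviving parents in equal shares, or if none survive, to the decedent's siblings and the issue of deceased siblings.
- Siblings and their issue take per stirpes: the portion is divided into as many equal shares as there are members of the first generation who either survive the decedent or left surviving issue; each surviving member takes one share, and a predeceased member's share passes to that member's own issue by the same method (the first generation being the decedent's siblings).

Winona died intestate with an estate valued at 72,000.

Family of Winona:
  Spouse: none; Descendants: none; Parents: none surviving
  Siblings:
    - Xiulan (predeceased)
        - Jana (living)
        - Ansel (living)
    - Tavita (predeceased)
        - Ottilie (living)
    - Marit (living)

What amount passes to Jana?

The entire 72,000 passes to the siblings and their issue.
That amount (72,000) is divided into 3 shares of 24,000: Marit takes 24,000; Xiulan's 24,000 share passes to Xiulan's issue; Tavita's 24,000 share passes to Tavita's issue.
Xiulan's share (24,000) is divided into 2 shares of 12,000: Jana and Ansel each take 12,000.
Tavita's share (24,000) passes entirely to Ottilie.

Jana receives 12,000.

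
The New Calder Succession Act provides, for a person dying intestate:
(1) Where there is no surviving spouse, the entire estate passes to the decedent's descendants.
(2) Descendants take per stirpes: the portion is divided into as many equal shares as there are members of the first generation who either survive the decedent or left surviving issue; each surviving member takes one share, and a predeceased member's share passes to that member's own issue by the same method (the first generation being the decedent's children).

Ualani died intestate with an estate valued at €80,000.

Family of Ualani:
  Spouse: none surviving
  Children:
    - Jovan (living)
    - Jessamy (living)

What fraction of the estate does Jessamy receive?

The entire €80,000 passes to the descendants.
That amount (€80,000) is divided into 2 shares of €40,000: Jovan and Jessamy each take €40,000.

Jessamy receives 1/2 of the estate.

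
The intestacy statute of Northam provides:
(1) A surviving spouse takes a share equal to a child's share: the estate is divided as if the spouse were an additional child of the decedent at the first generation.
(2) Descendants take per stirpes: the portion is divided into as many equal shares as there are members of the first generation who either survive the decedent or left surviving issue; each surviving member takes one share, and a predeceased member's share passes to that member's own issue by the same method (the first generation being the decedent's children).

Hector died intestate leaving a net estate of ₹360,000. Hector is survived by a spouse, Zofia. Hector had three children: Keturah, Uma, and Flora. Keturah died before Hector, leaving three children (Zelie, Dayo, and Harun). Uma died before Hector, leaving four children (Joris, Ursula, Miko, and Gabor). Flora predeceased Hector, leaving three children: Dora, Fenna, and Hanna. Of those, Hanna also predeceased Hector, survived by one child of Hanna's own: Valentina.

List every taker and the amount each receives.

The spouse counts as an additional share at the children's level, so there are 4 primary shares of ₹90,000. Zofia takes one such share (₹90,000).
The children's combined portion (₹270,000) is divided into 3 shares of ₹90,000: Keturah's ₹90,000 share passes to Keturah's issue; Uma's ₹90,000 share passes to Uma's issue; Flora's ₹90,000 share passes to Flora's issue.
Keturah's share (₹90,000) is divided into 3 shares of ₹30,000: Zelie, Dayo, and Harun each take ₹30,000.
Uma's share (₹90,000) is divided into 4 shares of ₹22,500: Joris, Ursula, Miko, and Gabor each take ₹22,500.
Flora's share (₹90,000) is divided into 3 shares of ₹30,000: Dora and Fenna each take ₹30,000; Hanna's ₹30,000 share passes to Hanna's issue.
Hanna's share (₹30,000) passes entirely to Valentina.

Zofia: ₹90,000; Zelie: ₹30,000; Dayo: ₹30,000; Harun: ₹30,000; Joris: ₹22,500; Ursula: ₹22,500; Miko: ₹22,500; Gabor: ₹22,500; Dora: ₹30,000; Fenna: ₹30,000; Valentina: ₹30,000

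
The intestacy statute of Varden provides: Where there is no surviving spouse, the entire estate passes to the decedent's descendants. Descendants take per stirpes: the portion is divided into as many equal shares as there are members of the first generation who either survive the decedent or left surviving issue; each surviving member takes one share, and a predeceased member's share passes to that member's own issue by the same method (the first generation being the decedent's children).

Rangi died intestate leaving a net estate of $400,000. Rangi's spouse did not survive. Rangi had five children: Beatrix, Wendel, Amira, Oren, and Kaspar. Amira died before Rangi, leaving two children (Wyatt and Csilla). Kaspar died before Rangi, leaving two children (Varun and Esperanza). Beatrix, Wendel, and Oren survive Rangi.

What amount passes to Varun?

The entire $400,000 passes to the descendants.
That amount ($400,000) is divided into 5 shares of $80,000: Beatrix, Wendel, and Oren each take $80,000; Amira's $80,000 share passes to Amira's issue; Kaspar's $80,000 share passes to Kaspar's issue.
Amira's share ($80,000) is divided into 2 shares of $40,000: Wyatt and Csilla each take $40,000.
Kaspar's share ($80,000) is divided into 2 shares of $40,000: Varun and Esperanza each take $40,000.

Varun receives $40,000.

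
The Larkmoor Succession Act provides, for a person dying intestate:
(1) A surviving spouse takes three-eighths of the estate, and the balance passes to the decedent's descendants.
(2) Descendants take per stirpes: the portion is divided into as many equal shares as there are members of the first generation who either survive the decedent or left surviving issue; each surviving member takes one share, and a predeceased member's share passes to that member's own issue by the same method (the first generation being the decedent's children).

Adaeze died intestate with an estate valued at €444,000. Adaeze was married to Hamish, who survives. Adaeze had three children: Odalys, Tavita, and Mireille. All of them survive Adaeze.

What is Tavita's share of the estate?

Hamish takes three-eighths of €444,000 = €166,500. The remaining €277,500 passes to the descendants.
The descendants' portion (€277,500) is divided into 3 shares of €92,500: Odalys, Tavita, and Mireille each take €92,500.

Tavita receives €92,500.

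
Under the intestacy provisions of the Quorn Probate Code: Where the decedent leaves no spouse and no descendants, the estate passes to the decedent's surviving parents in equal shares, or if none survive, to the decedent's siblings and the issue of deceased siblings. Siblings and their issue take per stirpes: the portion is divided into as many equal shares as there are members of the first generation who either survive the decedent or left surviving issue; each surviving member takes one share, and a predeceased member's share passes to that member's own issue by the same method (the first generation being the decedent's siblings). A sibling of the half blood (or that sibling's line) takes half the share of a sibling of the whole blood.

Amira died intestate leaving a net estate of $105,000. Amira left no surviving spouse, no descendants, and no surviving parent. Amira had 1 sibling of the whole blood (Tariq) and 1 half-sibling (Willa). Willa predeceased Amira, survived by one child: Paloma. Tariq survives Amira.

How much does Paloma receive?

The entire $105,000 passes to the siblings and their issue.
Counting each half-blood sibling's line as half a unit, there are 3/2 units in $105,000, so one unit is $70,000. Whole-blood lines (Tariq) take $70,000 each; half-blood lines (Willa) take $35,000 each.
Willa's share ($35,000) passes entirely to Paloma.

Paloma receives $35,000.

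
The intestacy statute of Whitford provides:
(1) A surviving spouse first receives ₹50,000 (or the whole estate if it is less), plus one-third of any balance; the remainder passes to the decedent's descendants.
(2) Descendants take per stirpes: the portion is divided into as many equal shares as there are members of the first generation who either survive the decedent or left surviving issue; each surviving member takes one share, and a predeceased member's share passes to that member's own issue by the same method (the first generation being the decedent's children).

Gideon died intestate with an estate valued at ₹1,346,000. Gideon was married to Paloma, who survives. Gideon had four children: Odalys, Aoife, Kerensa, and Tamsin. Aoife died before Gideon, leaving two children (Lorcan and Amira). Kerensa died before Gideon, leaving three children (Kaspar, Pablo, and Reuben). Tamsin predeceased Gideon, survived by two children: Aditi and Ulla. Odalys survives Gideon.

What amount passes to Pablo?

Paloma first takes ₹50,000, leaving a balance of ₹1,296,000. Paloma then takes one-third of the balance (₹432,000), for a total of ₹482,000. The remaining ₹864,000 passes to the descendants.
The descendants' portion (₹864,000) is divided into 4 shares of ₹216,000: Odalys takes ₹216,000; Aoife's ₹216,000 share passes to Aoife's issue; Kerensa's ₹216,000 share passes to Kerensa's issue; Tamsin's ₹216,000 share passes to Tamsin's issue.
Aoife's share (₹216,000) is divided into 2 shares of ₹108,000: Lorcan and Amira each take ₹108,000.
Kerensa's share (₹216,000) is divided into 3 shares of ₹72,000: Kaspar, Pablo, and Reuben each take ₹72,000.
Tamsin's share (₹216,000) is divided into 2 shares of ₹108,000: Aditi and Ulla each take ₹108,000.

Pablo receives ₹72,000.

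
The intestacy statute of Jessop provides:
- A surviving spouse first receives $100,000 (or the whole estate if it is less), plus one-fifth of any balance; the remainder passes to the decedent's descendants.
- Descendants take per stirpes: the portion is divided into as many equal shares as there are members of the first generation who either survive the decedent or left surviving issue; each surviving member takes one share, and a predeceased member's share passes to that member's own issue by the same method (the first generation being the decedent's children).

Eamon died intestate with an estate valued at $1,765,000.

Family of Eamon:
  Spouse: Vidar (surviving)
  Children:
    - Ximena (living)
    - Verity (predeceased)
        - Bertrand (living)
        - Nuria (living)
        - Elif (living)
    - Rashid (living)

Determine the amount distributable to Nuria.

Vidar first takes $100,000, leaving a balance of $1,665,000. Vidar then takes one-fifth of the balance ($333,000), for a total of $433,000. The remaining $1,332,000 passes to the descendants.
The descendants' portion ($1,332,000) is divided into 3 shares of $444,000: Ximena and Rashid each take $444,000; Verity's $444,000 share passes to Verity's issue.
Verity's share ($444,000) is divided into 3 shares of $148,000: Bertrand, Nuria, and Elif each take $148,000.

Nuria receives $148,000.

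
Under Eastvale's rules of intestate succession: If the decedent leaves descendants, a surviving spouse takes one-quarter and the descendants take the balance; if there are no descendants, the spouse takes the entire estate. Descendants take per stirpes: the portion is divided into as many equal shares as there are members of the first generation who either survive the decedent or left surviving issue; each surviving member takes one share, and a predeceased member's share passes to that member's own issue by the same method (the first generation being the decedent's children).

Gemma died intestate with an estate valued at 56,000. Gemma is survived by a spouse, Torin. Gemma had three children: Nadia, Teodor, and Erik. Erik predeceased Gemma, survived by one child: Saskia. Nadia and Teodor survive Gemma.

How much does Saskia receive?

Saskia receives 14,000.

Torin takes one-quarter of 56,000 = 14,000. The remaining 42,000 passes to the descendants.
The descendants' portion (42,000) is divided into 3 shares of 14,000: Nadia and Teodor each take 14,000; Erik's 14,000 share passes to Erik's issue.
Erik's share (14,000) passes entirely to Saskia.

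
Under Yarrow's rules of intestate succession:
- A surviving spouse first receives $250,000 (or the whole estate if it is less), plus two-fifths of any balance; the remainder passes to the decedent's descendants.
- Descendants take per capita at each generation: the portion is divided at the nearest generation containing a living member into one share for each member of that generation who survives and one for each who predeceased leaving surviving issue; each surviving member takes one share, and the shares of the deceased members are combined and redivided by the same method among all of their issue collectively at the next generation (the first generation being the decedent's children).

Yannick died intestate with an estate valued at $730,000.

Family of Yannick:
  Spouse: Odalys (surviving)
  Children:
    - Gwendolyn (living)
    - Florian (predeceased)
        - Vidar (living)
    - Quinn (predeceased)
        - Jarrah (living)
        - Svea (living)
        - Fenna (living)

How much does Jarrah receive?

Odalys first takes $250,000, leaving a balance of $480,000. Odalys then takes two-fifths of the balance ($192,000), for a total of $442,000. The remaining $288,000 passes to the descendants.
The descendants' portion ($288,000) is divided at the children's generation into 3 shares of $96,000. Gwendolyn takes $96,000. The 2 shares of the deceased (Florian and Quinn) are combined into a pool of $192,000.
That pool ($192,000) is divided at the grandchildren's generation equally among Vidar, Jarrah, Svea, and Fenna: $48,000 each.

Jarrah receives $48,000.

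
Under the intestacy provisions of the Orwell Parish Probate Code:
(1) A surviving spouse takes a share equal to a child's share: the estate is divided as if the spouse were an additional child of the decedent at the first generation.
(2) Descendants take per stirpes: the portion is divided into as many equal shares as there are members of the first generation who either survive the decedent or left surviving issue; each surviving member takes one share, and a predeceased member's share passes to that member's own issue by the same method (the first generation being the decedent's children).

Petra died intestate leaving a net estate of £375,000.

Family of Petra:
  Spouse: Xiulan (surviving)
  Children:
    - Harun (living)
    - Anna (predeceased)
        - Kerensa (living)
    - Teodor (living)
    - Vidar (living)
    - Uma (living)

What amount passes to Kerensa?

The spouse counts as an additional share at the children's level, so there are 6 primary shares of £62,500. Xiulan takes one such share (£62,500).
The children's combined portion (£312,500) is divided into 5 shares of £62,500: Harun, Teodor, Vidar, and Uma each take £62,500; Anna's £62,500 share passes to Anna's issue.
Anna's share (£62,500) passes entirely to Kerensa.

Kerensa receives £62,500.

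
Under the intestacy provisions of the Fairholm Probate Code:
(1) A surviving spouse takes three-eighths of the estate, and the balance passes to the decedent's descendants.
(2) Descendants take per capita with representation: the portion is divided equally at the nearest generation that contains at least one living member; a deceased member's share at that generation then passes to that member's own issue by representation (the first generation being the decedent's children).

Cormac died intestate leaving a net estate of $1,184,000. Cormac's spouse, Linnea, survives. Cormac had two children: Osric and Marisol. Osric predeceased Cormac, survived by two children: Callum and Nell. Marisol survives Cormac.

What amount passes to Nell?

Linnea takes three-eighths of $1,184,000 = $444,000. The remaining $740,000 passes to the descendants.
The descendants' portion ($740,000) is divided into 2 shares of $370,000: Marisol takes $370,000; Osric's $370,000 share passes to Osric's issue.
Osric's share ($370,000) is divided into 2 shares of $185,000: Callum and Nell each take $185,000.

Nell receives $185,000.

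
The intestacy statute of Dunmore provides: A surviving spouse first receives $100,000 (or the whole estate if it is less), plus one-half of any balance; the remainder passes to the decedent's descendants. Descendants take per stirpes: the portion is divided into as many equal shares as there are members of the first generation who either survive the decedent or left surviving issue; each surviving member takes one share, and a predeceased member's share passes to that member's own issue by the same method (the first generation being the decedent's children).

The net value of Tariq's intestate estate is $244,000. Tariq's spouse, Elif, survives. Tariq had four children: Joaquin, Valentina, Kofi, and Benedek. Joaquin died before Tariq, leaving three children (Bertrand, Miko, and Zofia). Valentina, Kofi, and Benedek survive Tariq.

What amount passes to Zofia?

Zofia receives $6,000.

Elif first takes $100,000, leaving a balance of $144,000. Elif then takes one-half of the balance ($72,000), for a total of $172,000. The remaining $72,000 passes to the descendants.
The descendants' portion ($72,000) is divided into 4 shares of $18,000: Valentina, Kofi, and Benedek each take $18,000; Joaquin's $18,000 share passes to Joaquin's issue.
Joaquin's share ($18,000) is divided into 3 shares of $6,000: Bertrand, Miko, and Zofia each take $6,000.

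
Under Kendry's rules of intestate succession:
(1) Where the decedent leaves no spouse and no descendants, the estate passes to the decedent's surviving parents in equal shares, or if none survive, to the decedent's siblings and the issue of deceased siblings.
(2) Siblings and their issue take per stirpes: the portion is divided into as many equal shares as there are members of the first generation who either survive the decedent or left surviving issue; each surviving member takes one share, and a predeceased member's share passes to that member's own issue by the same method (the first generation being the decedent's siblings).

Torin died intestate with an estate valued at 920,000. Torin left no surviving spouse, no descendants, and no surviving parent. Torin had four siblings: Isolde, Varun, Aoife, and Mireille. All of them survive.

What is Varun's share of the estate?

The entire 920,000 passes to the siblings and their issue.
That amount (920,000) is divided into 4 shares of 230,000: Isolde, Varun, Aoife, and Mireille each take 230,000.

Varun receives 230,000.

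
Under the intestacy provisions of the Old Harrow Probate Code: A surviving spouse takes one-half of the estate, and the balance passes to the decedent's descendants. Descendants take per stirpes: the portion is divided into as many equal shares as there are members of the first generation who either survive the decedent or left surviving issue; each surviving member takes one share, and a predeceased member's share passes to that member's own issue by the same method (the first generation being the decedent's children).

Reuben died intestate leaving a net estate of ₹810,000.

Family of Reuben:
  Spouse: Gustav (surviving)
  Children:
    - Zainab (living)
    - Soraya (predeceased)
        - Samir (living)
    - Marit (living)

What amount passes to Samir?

Gustav takes one-half of ₹810,000 = ₹405,000. The remaining ₹405,000 passes to the descendants.
The descendants' portion (₹405,000) is divided into 3 shares of ₹135,000: Zainab and Marit each take ₹135,000; Soraya's ₹135,000 share passes to Soraya's issue.
Soraya's share (₹135,000) passes entirely to Samir.

Samir receives ₹135,000.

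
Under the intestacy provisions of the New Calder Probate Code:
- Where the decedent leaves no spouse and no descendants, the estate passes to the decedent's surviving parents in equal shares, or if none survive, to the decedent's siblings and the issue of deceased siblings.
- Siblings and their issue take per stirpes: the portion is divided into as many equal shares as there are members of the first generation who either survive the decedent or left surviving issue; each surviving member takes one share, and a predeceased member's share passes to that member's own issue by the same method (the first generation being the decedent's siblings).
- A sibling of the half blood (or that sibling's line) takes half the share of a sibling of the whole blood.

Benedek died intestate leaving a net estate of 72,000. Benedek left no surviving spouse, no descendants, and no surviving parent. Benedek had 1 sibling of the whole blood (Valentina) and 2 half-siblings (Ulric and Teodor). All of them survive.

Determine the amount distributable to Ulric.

The entire 72,000 passes to the siblings and their issue.
Counting each half-blood sibling's line as half a unit, there are 2 units in 72,000, so one unit is 36,000. Whole-blood lines (Valentina) take 36,000 each; half-blood lines (Ulric and Teodor) take 18,000 each.

Ulric receives 18,000.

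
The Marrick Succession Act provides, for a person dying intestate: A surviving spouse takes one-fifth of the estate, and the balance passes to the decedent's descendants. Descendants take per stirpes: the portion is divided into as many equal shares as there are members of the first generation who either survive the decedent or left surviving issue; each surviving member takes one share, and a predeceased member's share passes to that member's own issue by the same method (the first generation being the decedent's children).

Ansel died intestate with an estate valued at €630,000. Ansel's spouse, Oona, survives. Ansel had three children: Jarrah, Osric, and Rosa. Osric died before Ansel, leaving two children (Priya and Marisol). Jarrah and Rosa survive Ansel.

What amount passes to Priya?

Priya receives €84,000.

Oona takes one-fifth of €630,000 = €126,000. The remaining €504,000 passes to the descendants.
The descendants' portion (€504,000) is divided into 3 shares of €168,000: Jarrah and Rosa each take €168,000; Osric's €168,000 share passes to Osric's issue.
Osric's share (€168,000) is divided into 2 shares of €84,000: Priya and Marisol each take €84,000.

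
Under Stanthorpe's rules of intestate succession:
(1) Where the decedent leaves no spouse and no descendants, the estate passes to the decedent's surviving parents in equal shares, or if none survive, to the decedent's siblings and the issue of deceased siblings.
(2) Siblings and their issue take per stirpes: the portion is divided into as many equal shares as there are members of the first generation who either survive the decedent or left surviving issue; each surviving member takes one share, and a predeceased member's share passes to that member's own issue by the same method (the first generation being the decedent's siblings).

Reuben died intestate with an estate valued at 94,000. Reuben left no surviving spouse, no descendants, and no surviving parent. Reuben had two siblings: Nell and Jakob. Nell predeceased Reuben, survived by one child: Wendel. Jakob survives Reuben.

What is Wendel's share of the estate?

Wendel receives 47,000.

The entire 94,000 passes to the siblings and their issue.
That amount (94,000) is divided into 2 shares of 47,000: Jakob takes 47,000; Nell's 47,000 share passes to Nell's issue.
Nell's share (47,000) passes entirely to Wendel.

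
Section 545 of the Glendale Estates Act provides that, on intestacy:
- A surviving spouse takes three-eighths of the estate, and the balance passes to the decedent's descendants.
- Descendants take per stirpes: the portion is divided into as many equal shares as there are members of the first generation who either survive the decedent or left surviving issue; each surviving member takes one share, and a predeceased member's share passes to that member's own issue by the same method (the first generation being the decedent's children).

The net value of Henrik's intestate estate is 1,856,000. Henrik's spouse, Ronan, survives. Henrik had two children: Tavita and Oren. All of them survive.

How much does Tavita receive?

Tavita receives 580,000.

Ronan takes three-eighths of 1,856,000 = 696,000. The remaining 1,160,000 passes to the descendants.
The descendants' portion (1,160,000) is divided into 2 shares of 580,000: Tavita and Oren each take 580,000.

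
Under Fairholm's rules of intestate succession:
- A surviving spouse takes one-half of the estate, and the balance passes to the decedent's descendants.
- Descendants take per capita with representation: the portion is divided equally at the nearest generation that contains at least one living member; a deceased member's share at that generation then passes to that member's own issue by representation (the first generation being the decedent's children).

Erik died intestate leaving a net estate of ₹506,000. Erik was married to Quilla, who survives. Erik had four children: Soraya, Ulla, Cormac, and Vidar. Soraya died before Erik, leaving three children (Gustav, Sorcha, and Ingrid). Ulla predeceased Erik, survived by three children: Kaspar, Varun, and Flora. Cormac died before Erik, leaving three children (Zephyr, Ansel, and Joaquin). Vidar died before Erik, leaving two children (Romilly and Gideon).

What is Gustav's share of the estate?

Quilla takes one-half of ₹506,000 = ₹253,000. The remaining ₹253,000 passes to the descendants.
No child survives, so the initial division is made at the grandchildren's generation.
The descendants' portion (₹253,000) is divided into 11 shares of ₹23,000: Gustav, Sorcha, Ingrid, Kaspar, Varun, Flora, Zephyr, Ansel, Joaquin, Romilly, and Gideon each take ₹23,000.

Gustav receives ₹23,000.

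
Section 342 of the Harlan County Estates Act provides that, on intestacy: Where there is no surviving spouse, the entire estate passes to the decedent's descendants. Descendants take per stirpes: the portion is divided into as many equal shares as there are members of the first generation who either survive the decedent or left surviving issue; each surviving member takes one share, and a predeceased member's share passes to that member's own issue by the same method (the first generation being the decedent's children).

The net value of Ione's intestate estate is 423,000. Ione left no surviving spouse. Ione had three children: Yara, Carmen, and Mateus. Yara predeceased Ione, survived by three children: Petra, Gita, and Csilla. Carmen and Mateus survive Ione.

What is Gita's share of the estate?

Gita receives 47,000.

The entire 423,000 passes to the descendants.
That amount (423,000) is divided into 3 shares of 141,000: Carmen and Mateus each take 141,000; Yara's 141,000 share passes to Yara's issue.
Yara's share (141,000) is divided into 3 shares of 47,000: Petra, Gita, and Csilla each take 47,000.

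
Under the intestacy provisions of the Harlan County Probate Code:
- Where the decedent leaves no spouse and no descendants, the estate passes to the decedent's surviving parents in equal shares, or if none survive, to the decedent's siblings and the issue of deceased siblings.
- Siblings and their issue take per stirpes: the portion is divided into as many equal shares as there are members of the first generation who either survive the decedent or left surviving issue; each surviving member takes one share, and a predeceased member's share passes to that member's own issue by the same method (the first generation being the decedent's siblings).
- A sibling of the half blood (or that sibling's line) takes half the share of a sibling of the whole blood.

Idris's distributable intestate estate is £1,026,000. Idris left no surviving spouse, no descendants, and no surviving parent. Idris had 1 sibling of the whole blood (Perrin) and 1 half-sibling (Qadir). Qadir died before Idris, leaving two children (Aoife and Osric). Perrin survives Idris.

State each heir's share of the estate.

Perrin: £684,000; Aoife: £171,000; Osric: £171,000

The entire £1,026,000 passes to the siblings and their issue.
Counting each half-blood sibling's line as half a unit, there are 3/2 units in £1,026,000, so one unit is £684,000. Whole-blood lines (Perrin) take £684,000 each; half-blood lines (Qadir) take £342,000 each.
Qadir's share (£342,000) is divided into 2 shares of £171,000: Aoife and Osric each take £171,000.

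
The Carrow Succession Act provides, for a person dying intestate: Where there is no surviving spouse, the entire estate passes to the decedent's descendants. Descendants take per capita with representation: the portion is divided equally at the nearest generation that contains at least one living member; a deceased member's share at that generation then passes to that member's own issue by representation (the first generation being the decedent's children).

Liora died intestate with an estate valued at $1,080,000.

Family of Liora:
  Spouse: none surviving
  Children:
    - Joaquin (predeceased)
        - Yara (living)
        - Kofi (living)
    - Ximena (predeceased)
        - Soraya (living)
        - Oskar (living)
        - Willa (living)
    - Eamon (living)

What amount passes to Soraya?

Soraya receives $120,000.

The entire $1,080,000 passes to the descendants.
That amount ($1,080,000) is divided into 3 shares of $360,000: Eamon takes $360,000; Joaquin's $360,000 share passes to Joaquin's issue; Ximena's $360,000 share passes to Ximena's issue.
Joaquin's share ($360,000) is divided into 2 shares of $180,000: Yara and Kofi each take $180,000.
Ximena's share ($360,000) is divided into 3 shares of $120,000: Soraya, Oskar, and Willa each take $120,000.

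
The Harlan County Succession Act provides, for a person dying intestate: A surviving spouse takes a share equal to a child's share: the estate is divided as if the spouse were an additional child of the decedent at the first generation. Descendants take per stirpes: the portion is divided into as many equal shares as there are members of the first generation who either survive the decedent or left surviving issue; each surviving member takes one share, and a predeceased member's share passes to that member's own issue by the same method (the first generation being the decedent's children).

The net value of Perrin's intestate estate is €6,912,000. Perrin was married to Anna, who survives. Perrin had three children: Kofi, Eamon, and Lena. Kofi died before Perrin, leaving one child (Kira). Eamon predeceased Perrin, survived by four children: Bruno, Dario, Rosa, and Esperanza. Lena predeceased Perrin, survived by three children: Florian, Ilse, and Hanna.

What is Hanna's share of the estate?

Hanna receives €576,000.

The spouse counts as an additional share at the children's level, so there are 4 primary shares of €1,728,000. Anna takes one such share (€1,728,000).
The children's combined portion (€5,184,000) is divided into 3 shares of €1,728,000: Kofi's €1,728,000 share passes to Kofi's issue; Eamon's €1,728,000 share passes to Eamon's issue; Lena's €1,728,000 share passes to Lena's issue.
Kofi's share (€1,728,000) passes entirely to Kira.
Eamon's share (€1,728,000) is divided into 4 shares of €432,000: Bruno, Dario, Rosa, and Esperanza each take €432,000.
Lena's share (€1,728,000) is divided into 3 shares of €576,000: Florian, Ilse, and Hanna each take €576,000.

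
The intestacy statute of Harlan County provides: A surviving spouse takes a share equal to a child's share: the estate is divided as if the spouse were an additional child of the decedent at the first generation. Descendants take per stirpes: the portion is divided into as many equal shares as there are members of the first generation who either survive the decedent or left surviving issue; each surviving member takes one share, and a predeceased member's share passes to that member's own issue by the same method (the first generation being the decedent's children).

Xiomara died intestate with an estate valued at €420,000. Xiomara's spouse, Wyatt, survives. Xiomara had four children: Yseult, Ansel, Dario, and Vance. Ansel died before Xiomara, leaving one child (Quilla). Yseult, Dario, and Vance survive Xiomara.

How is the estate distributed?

The spouse counts as an additional share at the children's level, so there are 5 primary shares of €84,000. Wyatt takes one such share (€84,000).
The children's combined portion (€336,000) is divided into 4 shares of €84,000: Yseult, Dario, and Vance each take €84,000; Ansel's €84,000 share passes to Ansel's issue.
Ansel's share (€84,000) passes entirely to Quilla.

Wyatt: €84,000; Yseult: €84,000; Quilla: €84,000; Dario: €84,000; Vance: €84,000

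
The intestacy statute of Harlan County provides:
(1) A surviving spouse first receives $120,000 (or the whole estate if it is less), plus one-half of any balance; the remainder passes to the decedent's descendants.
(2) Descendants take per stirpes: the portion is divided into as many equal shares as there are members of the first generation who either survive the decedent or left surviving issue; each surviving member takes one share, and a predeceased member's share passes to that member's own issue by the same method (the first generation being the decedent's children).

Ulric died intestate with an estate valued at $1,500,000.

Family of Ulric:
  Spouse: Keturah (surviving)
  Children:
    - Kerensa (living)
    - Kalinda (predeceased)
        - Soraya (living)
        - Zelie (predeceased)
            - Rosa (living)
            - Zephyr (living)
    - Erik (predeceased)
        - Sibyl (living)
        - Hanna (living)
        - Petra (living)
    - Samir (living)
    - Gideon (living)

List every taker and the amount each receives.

Keturah first takes $120,000, leaving a balance of $1,380,000. Keturah then takes one-half of the balance ($690,000), for a total of $810,000. The remaining $690,000 passes to the descendants.
The descendants' portion ($690,000) is divided into 5 shares of $138,000: Kerensa, Samir, and Gideon each take $138,000; Kalinda's $138,000 share passes to Kalinda's issue; Erik's $138,000 share passes to Erik's issue.
Kalinda's share ($138,000) is divided into 2 shares of $69,000: Soraya takes $69,000; Zelie's $69,000 share passes to Zelie's issue.
Zelie's share ($69,000) is divided into 2 shares of $34,500: Rosa and Zephyr each take $34,500.
Erik's share ($138,000) is divided into 3 shares of $46,000: Sibyl, Hanna, and Petra each take $46,000.

Keturah: $810,000; Kerensa: $138,000; Soraya: $69,000; Rosa: $34,500; Zephyr: $34,500; Sibyl: $46,000; Hanna: $46,000; Petra: $46,000; Samir: $138,000; Gideon: $138,000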